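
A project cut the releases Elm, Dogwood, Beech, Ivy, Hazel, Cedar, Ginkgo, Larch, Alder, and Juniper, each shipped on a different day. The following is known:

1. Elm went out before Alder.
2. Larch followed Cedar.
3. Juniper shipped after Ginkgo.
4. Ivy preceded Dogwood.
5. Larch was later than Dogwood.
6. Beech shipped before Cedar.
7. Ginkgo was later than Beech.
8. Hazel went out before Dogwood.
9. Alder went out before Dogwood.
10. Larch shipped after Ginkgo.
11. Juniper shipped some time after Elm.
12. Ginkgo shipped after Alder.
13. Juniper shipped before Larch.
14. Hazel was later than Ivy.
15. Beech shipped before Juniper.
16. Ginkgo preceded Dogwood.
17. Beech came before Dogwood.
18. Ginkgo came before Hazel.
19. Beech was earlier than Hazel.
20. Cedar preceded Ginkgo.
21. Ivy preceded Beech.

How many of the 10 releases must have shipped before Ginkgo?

Directly stated before Ginkgo: Alder, Beech, and Cedar.
Elm reaches Ginkgo via Elm → Alder → Ginkgo.
Ivy reaches Ginkgo via Ivy → Beech → Ginkgo.
No chain forces Dogwood (or any of the others) ahead of Ginkgo.
That's Alder, Beech, Cedar, Elm, and Ivy — 5 in all.

5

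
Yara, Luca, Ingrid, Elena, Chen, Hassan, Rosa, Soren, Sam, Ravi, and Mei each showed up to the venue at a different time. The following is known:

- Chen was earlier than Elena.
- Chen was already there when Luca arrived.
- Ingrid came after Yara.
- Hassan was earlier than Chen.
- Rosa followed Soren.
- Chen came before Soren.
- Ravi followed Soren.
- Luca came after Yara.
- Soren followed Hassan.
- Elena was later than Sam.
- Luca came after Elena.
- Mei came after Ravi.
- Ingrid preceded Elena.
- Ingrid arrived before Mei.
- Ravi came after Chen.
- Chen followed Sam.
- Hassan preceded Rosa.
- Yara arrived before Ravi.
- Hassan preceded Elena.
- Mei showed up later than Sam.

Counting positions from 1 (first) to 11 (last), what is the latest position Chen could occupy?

Chen must come before Elena, Luca, Mei, Ravi, Rosa, and Soren — 6 guests forced after them.
Everything else can be placed before Chen in some valid order, so Chen can sit as late as position 11 − 6 = 5.

5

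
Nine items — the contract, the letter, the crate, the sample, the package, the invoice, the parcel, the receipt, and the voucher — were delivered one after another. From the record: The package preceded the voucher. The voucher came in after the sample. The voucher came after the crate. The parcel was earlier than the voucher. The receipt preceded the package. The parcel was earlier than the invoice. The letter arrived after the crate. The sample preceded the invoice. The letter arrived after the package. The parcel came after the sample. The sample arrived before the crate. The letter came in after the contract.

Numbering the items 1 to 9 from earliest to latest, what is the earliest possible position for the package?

2

The receipt must come before the package — 1 forced predecessor.
Nothing else is forced ahead of the package, so its earliest slot is position 1 + 1 = 2.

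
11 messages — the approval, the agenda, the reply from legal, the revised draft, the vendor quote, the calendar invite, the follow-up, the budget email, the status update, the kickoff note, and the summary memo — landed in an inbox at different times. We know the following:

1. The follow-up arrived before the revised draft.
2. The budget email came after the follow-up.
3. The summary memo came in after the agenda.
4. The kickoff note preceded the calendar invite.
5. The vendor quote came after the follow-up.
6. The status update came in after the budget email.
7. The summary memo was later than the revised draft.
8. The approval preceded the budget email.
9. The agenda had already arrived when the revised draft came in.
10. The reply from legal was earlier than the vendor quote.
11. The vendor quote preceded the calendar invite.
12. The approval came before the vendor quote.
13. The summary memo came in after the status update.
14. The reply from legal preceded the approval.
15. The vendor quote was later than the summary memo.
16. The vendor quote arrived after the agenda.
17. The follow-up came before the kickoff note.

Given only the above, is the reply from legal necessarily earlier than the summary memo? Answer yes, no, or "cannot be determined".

Chain the constraints: the reply from legal → the approval → the budget email → the status update → the summary memo. Each link is directly stated, so the reply from legal comes before the summary memo.

yes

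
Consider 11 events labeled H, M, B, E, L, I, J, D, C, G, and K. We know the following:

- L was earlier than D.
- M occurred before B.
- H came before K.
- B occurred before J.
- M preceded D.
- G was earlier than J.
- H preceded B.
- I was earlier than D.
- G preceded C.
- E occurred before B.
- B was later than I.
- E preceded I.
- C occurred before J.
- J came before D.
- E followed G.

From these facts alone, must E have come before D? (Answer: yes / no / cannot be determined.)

yes

Chain the constraints: E → I → D. Each link is directly stated, so E comes before D.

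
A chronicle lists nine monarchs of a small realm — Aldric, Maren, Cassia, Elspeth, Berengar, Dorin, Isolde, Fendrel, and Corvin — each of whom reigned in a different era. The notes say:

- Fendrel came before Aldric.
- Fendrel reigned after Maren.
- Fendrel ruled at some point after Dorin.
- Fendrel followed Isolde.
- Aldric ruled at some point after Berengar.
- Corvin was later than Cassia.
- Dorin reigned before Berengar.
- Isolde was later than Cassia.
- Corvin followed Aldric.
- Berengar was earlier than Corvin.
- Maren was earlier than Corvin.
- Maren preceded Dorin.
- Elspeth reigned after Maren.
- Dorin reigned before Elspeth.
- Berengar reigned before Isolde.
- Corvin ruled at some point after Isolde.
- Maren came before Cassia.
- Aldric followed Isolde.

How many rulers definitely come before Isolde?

4

Directly stated before Isolde: Berengar and Cassia.
Dorin reaches Isolde via Dorin → Berengar → Isolde.
Maren reaches Isolde via Maren → Cassia → Isolde.
No chain forces Aldric (or any of the others) ahead of Isolde.
That's Berengar, Cassia, Dorin, and Maren — 4 in all.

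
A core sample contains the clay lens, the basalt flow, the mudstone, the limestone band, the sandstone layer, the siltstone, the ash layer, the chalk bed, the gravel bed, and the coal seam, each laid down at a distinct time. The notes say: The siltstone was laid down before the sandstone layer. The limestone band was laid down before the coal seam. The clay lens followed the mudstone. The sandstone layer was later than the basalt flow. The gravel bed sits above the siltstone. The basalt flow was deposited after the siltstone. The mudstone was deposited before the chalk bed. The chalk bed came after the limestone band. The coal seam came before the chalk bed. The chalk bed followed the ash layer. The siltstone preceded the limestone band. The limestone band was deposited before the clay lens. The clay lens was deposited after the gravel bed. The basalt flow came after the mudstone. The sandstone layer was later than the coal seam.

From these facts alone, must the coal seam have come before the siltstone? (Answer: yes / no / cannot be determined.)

no

Tracing the constraints gives the siltstone → the limestone band → the coal seam, so the siltstone must come before the coal seam.
That means the coal seam cannot be before the siltstone.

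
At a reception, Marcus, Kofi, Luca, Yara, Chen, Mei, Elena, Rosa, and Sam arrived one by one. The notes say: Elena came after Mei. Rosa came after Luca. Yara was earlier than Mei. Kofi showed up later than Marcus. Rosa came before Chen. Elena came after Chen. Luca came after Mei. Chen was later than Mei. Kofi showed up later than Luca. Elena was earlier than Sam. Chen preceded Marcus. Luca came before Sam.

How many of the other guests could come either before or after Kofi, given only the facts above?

2

Forced before Kofi: Chen, Luca, Marcus, Mei, Rosa, and Yara.
That leaves Elena and Sam with no forced order relative to Kofi — 2.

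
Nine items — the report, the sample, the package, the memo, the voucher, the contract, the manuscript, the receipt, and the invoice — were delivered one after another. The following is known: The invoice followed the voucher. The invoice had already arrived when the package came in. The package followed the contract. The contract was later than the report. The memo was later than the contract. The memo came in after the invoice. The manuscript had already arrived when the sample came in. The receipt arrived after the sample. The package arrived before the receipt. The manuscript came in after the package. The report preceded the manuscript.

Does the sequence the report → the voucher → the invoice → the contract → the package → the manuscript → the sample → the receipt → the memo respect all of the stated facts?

yes

Check each stated constraint against the proposed order — e.g. the report is ahead of the manuscript; the invoice is ahead of the memo. Every pair is in the required order; nothing is violated.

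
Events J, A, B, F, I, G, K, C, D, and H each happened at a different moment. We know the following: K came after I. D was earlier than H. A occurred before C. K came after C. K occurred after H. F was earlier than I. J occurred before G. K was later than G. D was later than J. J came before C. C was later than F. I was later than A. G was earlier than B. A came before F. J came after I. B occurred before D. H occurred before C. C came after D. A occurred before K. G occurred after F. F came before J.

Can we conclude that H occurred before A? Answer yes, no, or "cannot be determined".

Tracing the constraints gives A → I → J → D → H, so A must come before H.
That means H cannot be before A.

no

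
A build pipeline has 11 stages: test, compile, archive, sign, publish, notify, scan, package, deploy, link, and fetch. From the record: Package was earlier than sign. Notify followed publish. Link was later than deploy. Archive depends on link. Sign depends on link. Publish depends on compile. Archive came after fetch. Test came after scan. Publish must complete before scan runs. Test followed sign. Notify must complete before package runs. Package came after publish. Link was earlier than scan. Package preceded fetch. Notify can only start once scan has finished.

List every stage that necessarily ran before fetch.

Directly stated before fetch: package.
Compile reaches fetch via compile → publish → package → fetch.
Deploy reaches fetch via deploy → link → scan → notify → package → fetch.
Link reaches fetch via link → scan → notify → package → fetch.
Likewise notify, publish, and scan each reach fetch by chaining the stated constraints.
No chain forces sign (or any of the others) ahead of fetch.

compile, deploy, link, notify, package, publish, scan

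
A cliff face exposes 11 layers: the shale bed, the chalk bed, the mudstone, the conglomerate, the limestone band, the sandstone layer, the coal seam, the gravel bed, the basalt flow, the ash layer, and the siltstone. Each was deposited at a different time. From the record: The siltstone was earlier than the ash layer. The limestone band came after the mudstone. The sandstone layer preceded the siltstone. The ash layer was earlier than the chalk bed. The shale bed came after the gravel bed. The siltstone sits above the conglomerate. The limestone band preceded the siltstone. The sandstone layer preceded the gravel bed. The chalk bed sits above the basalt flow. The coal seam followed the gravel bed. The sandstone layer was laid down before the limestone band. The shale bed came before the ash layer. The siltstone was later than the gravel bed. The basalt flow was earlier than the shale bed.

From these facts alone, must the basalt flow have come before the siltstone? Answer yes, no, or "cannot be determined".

No chain of stated constraints runs from the basalt flow to the siltstone, and none runs from the siltstone to the basalt flow either.
So the relative order of the basalt flow and the siltstone is not fixed by the given facts.

cannot be determined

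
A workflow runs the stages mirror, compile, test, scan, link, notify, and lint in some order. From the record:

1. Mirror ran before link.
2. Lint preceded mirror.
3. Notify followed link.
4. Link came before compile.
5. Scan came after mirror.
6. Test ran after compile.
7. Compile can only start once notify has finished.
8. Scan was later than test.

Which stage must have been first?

Lint has a chain of constraints placing it before every other stage, so lint must be first.

lint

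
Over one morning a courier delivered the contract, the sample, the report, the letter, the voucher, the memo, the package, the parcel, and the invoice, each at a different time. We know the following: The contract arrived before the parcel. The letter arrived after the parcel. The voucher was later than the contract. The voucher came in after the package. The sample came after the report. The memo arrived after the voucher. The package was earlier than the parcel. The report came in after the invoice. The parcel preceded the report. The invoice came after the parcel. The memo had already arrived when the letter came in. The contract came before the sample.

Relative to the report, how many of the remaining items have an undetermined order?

Forced before the report: the contract, the invoice, the package, and the parcel; forced after the report: the sample.
That leaves the letter, the memo, and the voucher with no forced order relative to the report — 3.

3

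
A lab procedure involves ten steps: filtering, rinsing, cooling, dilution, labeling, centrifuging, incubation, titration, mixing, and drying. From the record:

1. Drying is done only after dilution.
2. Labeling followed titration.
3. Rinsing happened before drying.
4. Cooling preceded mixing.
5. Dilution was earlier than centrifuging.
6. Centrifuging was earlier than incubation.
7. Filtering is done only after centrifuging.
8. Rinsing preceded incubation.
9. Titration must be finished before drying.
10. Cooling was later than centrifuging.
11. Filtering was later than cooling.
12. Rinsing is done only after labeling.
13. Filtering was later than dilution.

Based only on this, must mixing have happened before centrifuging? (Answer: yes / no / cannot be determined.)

no

Tracing the constraints gives centrifuging → cooling → mixing, so centrifuging must come before mixing.
That means mixing cannot be before centrifuging.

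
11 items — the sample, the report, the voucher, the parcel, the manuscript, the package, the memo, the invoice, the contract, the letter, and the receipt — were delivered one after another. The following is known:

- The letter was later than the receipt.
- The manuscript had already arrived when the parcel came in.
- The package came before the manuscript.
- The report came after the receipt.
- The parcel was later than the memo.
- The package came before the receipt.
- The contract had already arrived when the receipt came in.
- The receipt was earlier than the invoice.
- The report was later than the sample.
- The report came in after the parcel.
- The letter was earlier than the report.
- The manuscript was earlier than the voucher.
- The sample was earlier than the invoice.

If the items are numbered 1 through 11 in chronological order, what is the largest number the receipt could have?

8

The receipt must come before the invoice, the letter, and the report — 3 items forced after it.
Everything else can be placed before the receipt in some valid order, so the receipt can sit as late as position 11 − 3 = 8.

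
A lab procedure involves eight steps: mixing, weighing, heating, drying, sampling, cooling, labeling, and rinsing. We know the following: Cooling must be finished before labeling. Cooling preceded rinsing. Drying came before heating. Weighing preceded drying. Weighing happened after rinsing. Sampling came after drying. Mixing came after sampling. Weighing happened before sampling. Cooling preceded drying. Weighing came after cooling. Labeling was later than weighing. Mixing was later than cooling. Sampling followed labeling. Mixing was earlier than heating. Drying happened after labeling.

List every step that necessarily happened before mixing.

cooling, drying, labeling, rinsing, sampling, weighing

Directly stated before mixing: cooling and sampling.
Drying reaches mixing via drying → sampling → mixing.
Labeling reaches mixing via labeling → sampling → mixing.
Rinsing reaches mixing via rinsing → weighing → sampling → mixing.
Likewise weighing reaches mixing by chaining the stated constraints.
No chain forces heating ahead of mixing.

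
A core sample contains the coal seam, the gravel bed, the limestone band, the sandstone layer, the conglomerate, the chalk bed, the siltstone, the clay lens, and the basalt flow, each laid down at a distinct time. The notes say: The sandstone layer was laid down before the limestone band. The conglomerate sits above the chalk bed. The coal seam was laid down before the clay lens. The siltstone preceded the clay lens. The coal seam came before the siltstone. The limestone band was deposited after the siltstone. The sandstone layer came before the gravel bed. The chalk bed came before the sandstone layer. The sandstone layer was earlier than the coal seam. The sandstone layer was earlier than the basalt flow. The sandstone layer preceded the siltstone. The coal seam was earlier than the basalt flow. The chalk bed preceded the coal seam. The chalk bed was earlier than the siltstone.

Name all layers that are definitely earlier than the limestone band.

Directly stated before the limestone band: the sandstone layer and the siltstone.
The chalk bed reaches the limestone band via the chalk bed → the siltstone → the limestone band.
The coal seam reaches the limestone band via the coal seam → the siltstone → the limestone band.
No chain forces the conglomerate (or any of the others) ahead of the limestone band.

the chalk bed, the coal seam, the sandstone layer, the siltstone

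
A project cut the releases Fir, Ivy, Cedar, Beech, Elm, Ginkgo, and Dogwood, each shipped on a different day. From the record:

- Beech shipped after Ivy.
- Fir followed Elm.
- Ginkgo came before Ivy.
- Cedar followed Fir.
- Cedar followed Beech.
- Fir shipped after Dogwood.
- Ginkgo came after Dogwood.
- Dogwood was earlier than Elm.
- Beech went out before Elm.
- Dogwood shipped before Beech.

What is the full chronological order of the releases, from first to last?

Dogwood, Ginkgo, Ivy, Beech, Elm, Fir, Cedar

The constraints fix every adjacent pair, so only one ordering works:
Dogwood → Ginkgo → Ivy → Beech → Elm → Fir → Cedar.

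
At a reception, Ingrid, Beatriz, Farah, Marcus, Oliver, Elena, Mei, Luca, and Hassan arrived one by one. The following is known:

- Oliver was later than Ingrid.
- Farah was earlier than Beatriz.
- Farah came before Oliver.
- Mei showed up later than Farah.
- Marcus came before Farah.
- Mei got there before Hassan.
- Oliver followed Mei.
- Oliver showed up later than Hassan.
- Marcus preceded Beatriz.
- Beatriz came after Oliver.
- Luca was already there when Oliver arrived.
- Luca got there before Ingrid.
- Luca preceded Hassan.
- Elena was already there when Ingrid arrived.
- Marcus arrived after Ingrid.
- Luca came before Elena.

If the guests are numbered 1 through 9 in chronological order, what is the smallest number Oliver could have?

Elena, Farah, Hassan, Ingrid, Luca, Marcus, and Mei must all come before Oliver — 7 forced predecessors.
Nothing else is forced ahead of Oliver, so their earliest slot is position 7 + 1 = 8.

8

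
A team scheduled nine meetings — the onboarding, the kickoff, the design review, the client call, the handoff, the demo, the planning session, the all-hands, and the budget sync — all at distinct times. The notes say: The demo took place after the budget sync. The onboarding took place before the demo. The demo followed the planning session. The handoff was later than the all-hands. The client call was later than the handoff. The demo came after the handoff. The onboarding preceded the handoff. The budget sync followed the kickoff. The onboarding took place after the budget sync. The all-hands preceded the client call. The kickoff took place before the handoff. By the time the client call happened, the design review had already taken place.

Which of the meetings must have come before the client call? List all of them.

Directly stated before the client call: the all-hands, the design review, and the handoff.
The budget sync reaches the client call via the budget sync → the onboarding → the handoff → the client call.
The kickoff reaches the client call via the kickoff → the handoff → the client call.
The onboarding reaches the client call via the onboarding → the handoff → the client call.
No chain forces the planning session (or any of the others) ahead of the client call.

the all-hands, the budget sync, the design review, the handoff, the kickoff, the onboarding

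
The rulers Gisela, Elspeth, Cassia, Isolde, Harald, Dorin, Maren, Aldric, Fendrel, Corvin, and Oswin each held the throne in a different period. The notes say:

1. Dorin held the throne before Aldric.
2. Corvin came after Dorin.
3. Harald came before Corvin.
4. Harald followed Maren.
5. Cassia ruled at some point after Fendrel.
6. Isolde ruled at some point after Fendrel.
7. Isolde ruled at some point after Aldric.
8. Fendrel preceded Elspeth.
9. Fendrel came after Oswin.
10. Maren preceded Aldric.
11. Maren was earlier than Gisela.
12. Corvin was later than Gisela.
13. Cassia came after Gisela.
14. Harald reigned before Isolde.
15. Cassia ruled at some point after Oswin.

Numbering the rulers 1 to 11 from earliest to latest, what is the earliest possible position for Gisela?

2

Maren must come before Gisela — 1 forced predecessor.
Nothing else is forced ahead of Gisela, so their earliest slot is position 1 + 1 = 2.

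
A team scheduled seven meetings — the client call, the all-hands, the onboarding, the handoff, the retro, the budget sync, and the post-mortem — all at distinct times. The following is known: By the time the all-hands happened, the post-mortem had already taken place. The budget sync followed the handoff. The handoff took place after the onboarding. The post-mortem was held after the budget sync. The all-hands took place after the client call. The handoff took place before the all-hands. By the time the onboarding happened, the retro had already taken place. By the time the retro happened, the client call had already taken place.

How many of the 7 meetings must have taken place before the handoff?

3

Directly stated before the handoff: the onboarding.
The client call reaches the handoff via the client call → the retro → the onboarding → the handoff.
The retro reaches the handoff via the retro → the onboarding → the handoff.
No chain forces the all-hands (or any of the others) ahead of the handoff.
That's the client call, the onboarding, and the retro — 3 in all.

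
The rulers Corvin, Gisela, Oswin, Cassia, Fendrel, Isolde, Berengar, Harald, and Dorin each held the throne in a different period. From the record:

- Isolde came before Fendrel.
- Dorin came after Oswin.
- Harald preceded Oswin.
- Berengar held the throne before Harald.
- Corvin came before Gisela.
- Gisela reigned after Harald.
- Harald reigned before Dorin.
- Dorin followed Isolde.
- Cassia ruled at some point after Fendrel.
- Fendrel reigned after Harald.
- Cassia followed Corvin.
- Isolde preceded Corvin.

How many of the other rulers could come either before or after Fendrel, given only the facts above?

4

Forced before Fendrel: Berengar, Harald, and Isolde; forced after Fendrel: Cassia.
That leaves Corvin, Dorin, Gisela, and Oswin with no forced order relative to Fendrel — 4.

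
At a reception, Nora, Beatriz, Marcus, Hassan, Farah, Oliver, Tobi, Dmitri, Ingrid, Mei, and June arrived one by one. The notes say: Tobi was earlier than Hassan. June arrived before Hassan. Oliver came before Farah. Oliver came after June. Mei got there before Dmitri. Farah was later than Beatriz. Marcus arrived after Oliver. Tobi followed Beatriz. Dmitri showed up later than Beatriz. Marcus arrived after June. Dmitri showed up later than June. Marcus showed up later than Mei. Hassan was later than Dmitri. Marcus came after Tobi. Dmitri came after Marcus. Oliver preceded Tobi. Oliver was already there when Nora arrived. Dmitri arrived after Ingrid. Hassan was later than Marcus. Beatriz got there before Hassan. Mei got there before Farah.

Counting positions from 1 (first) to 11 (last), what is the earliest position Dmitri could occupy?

8

Beatriz, Ingrid, June, Marcus, Mei, Oliver, and Tobi must all come before Dmitri — 7 forced predecessors.
Nothing else is forced ahead of Dmitri, so their earliest slot is position 7 + 1 = 8.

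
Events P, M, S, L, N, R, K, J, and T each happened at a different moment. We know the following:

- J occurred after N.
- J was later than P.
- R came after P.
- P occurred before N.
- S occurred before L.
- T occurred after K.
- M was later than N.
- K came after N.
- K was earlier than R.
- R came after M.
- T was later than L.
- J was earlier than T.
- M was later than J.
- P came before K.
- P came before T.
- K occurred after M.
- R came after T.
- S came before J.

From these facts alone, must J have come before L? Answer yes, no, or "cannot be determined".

cannot be determined

No chain of stated constraints runs from J to L, and none runs from L to J either.
So the relative order of J and L is not fixed by the given facts.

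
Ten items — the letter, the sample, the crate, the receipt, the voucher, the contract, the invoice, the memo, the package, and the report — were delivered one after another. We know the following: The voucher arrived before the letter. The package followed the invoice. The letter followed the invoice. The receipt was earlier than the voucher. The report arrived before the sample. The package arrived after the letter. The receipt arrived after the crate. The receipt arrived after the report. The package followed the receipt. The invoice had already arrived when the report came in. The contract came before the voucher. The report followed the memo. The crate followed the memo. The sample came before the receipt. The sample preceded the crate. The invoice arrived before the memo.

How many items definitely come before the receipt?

Directly stated before the receipt: the crate, the report, and the sample.
The invoice reaches the receipt via the invoice → the report → the receipt.
The memo reaches the receipt via the memo → the crate → the receipt.
That's the crate, the invoice, the memo, the report, and the sample — 5 in all.

5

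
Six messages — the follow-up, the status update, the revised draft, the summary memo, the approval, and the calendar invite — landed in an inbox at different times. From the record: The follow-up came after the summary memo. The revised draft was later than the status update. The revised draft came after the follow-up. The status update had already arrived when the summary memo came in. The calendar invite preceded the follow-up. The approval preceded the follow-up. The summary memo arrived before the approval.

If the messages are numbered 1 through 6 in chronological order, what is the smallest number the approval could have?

3

The status update and the summary memo must both come before the approval — 2 forced predecessors.
Nothing else is forced ahead of the approval, so its earliest slot is position 2 + 1 = 3.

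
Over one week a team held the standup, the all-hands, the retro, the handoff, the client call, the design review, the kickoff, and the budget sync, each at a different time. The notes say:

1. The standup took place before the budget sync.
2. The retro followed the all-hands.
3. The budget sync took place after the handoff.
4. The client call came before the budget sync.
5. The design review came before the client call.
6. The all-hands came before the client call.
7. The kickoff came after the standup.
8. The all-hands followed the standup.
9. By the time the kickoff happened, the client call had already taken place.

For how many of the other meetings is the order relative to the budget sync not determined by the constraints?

2

Forced before the budget sync: the all-hands, the client call, the design review, the handoff, and the standup.
That leaves the kickoff and the retro with no forced order relative to the budget sync — 2.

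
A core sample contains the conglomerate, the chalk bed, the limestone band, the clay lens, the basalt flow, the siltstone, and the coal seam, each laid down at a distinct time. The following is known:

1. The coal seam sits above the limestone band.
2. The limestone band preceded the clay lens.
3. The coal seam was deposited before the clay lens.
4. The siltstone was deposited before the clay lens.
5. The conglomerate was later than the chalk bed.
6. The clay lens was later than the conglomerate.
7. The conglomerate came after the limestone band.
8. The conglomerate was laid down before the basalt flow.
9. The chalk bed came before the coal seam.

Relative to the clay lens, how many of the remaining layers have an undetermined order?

1

Forced before the clay lens: the chalk bed, the coal seam, the conglomerate, the limestone band, and the siltstone.
That leaves the basalt flow with no forced order relative to the clay lens — 1.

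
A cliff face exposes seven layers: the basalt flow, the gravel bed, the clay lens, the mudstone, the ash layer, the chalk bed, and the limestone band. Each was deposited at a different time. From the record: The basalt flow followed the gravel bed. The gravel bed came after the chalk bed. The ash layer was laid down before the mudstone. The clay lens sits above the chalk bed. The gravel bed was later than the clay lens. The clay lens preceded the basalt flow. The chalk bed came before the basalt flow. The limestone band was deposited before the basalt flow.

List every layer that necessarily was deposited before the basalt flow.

Directly stated before the basalt flow: the chalk bed, the clay lens, the gravel bed, and the limestone band.
No chain forces the mudstone (or any of the others) ahead of the basalt flow.

the chalk bed, the clay lens, the gravel bed, the limestone band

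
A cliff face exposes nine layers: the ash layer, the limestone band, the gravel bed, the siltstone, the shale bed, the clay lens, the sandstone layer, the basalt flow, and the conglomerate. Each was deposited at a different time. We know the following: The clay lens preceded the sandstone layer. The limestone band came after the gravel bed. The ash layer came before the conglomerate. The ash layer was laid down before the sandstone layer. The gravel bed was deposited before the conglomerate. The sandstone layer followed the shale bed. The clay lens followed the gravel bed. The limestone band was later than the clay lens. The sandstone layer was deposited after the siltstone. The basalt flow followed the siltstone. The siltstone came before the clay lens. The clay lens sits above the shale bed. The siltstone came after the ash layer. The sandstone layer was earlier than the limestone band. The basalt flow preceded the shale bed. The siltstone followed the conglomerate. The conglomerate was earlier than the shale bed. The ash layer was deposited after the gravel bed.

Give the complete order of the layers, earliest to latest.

The constraints fix every adjacent pair, so only one ordering works:
the gravel bed → the ash layer → the conglomerate → the siltstone → the basalt flow → the shale bed → the clay lens → the sandstone layer → the limestone band.

the gravel bed, the ash layer, the conglomerate, the siltstone, the basalt flow, the shale bed, the clay lens, the sandstone layer, the limestone band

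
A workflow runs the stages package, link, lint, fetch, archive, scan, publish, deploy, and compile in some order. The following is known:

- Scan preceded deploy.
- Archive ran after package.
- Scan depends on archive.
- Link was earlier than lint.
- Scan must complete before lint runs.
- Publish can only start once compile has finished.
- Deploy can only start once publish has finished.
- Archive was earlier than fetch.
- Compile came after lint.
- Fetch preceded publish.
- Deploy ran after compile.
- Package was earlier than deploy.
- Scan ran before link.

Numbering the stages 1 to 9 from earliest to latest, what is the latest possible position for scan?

4

Scan must come before compile, deploy, link, lint, and publish — 5 stages forced after it.
Everything else can be placed before scan in some valid order, so scan can sit as late as position 9 − 5 = 4.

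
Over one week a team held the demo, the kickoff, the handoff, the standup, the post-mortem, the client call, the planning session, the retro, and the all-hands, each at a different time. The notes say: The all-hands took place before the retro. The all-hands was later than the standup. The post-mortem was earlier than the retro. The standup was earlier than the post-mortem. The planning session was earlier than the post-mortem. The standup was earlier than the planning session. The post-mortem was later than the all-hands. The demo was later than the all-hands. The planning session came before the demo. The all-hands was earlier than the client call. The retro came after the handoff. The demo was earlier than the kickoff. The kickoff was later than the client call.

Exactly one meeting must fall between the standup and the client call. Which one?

the all-hands

Tracing the constraints gives the standup → the all-hands → the client call, so the all-hands sits after the standup and before the client call.
No other meeting is forced both after the standup and before the client call.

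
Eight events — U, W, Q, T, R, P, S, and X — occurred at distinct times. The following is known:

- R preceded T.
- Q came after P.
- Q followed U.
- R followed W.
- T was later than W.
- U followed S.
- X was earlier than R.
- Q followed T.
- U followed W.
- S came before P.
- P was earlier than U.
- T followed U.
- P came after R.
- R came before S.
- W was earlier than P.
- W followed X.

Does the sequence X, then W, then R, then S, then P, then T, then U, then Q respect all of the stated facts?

The constraints require U before T, but in the proposed sequence T appears ahead of U. That one violation is enough.

no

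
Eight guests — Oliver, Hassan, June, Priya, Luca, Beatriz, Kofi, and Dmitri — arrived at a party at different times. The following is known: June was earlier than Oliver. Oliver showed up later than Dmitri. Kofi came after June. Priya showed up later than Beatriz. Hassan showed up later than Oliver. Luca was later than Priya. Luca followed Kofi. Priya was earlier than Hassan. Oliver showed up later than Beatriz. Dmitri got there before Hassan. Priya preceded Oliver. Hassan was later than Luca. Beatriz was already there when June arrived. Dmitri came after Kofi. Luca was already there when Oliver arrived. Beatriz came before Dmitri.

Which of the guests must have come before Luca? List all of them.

Directly stated before Luca: Kofi and Priya.
Beatriz reaches Luca via Beatriz → Priya → Luca.
June reaches Luca via June → Kofi → Luca.
No chain forces Hassan (or any of the others) ahead of Luca.

Beatriz, June, Kofi, Priya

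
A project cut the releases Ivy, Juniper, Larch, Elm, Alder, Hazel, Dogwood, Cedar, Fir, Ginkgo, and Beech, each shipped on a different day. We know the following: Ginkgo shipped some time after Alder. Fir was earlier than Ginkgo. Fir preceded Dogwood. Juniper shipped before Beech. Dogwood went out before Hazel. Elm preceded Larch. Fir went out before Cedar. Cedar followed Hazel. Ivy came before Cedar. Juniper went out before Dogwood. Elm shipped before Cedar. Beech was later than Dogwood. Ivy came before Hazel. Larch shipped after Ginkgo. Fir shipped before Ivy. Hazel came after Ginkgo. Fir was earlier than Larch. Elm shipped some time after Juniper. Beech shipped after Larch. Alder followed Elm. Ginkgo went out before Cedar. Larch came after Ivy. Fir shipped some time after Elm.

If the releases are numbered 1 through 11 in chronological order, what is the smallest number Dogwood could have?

4

Elm, Fir, and Juniper must all come before Dogwood — 3 forced predecessors.
Nothing else is forced ahead of Dogwood, so its earliest slot is position 3 + 1 = 4.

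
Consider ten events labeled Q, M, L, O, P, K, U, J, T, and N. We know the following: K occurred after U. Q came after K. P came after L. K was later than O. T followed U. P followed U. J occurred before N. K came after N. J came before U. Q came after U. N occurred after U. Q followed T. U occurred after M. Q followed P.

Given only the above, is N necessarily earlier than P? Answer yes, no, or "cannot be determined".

cannot be determined

No chain of stated constraints runs from N to P, and none runs from P to N either.
So the relative order of N and P is not fixed by the given facts.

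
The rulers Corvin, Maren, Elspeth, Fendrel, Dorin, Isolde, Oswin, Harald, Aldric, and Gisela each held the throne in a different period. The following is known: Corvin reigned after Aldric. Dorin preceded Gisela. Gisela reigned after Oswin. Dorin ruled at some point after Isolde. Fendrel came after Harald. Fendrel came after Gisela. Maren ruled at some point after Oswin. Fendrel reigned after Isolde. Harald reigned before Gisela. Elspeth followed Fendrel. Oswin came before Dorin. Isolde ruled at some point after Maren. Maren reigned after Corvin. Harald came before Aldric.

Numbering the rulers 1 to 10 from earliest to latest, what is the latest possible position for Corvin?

4

Corvin must come before Dorin, Elspeth, Fendrel, Gisela, Isolde, and Maren — 6 rulers forced after them.
Everything else can be placed before Corvin in some valid order, so Corvin can sit as late as position 10 − 6 = 4.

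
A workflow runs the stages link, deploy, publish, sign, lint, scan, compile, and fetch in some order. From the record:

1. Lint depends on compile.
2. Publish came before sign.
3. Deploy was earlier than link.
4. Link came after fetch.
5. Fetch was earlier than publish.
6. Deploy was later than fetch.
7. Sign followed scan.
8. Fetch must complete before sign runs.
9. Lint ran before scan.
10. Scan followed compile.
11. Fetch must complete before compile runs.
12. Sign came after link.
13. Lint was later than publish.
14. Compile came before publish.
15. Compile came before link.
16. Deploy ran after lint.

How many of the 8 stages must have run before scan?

4

Directly stated before scan: compile and lint.
Fetch reaches scan via fetch → compile → scan.
Publish reaches scan via publish → lint → scan.
No chain forces sign (or any of the others) ahead of scan.
That's compile, fetch, lint, and publish — 4 in all.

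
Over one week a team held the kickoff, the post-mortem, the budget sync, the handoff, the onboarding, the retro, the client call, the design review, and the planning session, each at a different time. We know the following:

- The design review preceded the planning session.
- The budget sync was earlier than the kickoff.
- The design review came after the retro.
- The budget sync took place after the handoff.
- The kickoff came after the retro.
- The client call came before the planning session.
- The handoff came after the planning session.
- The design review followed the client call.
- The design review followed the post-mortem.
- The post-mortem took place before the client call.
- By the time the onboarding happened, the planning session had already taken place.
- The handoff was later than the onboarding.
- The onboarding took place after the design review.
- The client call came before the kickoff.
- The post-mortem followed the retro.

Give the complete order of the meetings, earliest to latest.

The constraints fix every adjacent pair, so only one ordering works:
the retro → the post-mortem → the client call → the design review → the planning session → the onboarding → the handoff → the budget sync → the kickoff.

the retro, the post-mortem, the client call, the design review, the planning session, the onboarding, the handoff, the budget sync, the kickoff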